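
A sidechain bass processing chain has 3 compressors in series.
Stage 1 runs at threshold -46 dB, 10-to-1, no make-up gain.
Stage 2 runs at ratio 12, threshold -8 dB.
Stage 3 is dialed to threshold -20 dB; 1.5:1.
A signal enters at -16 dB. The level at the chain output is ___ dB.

Stage 1: overshoot 30 dB → 30/10 = 3 dB → -43 dB.
Stage 2: -43 dB is at or below the -8 dB threshold — no compression; output -43 dB.
Stage 3: below threshold (-43 ≤ -20); passes unchanged; output -43 dB.

-43 dB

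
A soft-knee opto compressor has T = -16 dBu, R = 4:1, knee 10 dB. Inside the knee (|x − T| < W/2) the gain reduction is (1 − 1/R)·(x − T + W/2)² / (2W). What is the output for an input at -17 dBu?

x − T + W/2 = -17 − (-16) + 5 = 4.
GR = (1 − 1/4) × 4² / 20 = 0.75 × 16 / 20 = 0.6 dB.
Output = -17 − 0.6 = -17.6 dBu.

-17.6 dBu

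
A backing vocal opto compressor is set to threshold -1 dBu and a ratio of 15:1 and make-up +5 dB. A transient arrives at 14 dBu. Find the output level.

The input is 15 dB above the -1 dBu threshold.
The 15 dB excess becomes 1 dB after 15:1 reduction.
Output = -1 + 1 = 0 dBu; make-up adds 5 dB, giving 5 dBu.

5 dBu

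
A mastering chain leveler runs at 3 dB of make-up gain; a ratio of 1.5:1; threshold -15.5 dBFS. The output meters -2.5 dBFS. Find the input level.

-0.5 dBFS

Before make-up, the level was -2.5 − 3 = -5.5 dBFS.
The compressed level sits -5.5 − (-15.5) = 10 dB over threshold.
Input overshoot = R × output overshoot = 15 dB → input = -15.5 + 15 = -0.5 dBFS.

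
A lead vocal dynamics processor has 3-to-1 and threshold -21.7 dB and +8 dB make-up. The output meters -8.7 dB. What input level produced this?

Before make-up, the level was -8.7 − 8 = -16.7 dB.
Post-compression overshoot = -16.7 − (-21.7) = 5 dB.
Undo the ratio: input overshoot = 5 × 3 = 15 dB, giving input = -6.7 dB.

-6.7 dB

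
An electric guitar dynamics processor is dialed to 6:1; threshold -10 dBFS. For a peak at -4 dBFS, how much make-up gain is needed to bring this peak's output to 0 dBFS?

9 dB

Without make-up, output = threshold + overshoot/6 = -10 + 1 = -9 dBFS.
Gap to target: 9 dB.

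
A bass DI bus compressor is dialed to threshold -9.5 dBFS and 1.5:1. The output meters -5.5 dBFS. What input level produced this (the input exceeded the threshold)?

-3.5 dBFS

Post-compression overshoot = -5.5 − (-9.5) = 4 dB.
Before 1.5:1 compression the overshoot was 4 × 1.5 = 6 dB, so input = -9.5 + 6 = -3.5 dBFS.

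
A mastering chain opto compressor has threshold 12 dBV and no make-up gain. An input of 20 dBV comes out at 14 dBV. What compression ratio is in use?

4:1

Input overshoot = 20 − 12 = 8 dB; output overshoot = 14 − 12 = 2 dB.
Ratio = 8 / 2 = 4.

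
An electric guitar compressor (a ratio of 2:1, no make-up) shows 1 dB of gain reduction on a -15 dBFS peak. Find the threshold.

Gain reduction = -15 − (-16) = 1 dB; output overshoot = GR / (R − 1) = 1 / 1 = 1 dB.
Threshold = output − output overshoot = -16 − 1 = -17 dBFS.

-17 dBFS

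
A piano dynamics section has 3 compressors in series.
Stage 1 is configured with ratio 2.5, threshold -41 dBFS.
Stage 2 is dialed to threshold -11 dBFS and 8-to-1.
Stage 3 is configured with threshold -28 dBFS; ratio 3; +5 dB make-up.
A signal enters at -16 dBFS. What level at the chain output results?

Stage 1: -16 dBFS is 25 dB over -41 dBFS; at 2.5:1 that becomes 10 dB over, giving -31 dBFS.
Stage 2: -31 dBFS is at or below the -11 dBFS threshold — no compression; output -31 dBFS.
Stage 3: -31 dBFS is at or below the -28 dBFS threshold — no compression; make-up brings it to -26 dBFS.

-26 dBFS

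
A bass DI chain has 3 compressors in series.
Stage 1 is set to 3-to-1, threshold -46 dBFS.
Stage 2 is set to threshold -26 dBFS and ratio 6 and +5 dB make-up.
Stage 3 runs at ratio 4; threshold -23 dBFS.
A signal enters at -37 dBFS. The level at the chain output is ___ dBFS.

Stage 1: -37 dBFS is 9 dB over -46 dBFS; at 3:1 that becomes 3 dB over, giving -43 dBFS.
Stage 2: -43 dBFS ≤ -26 dBFS, so stage 2 doesn't engage; make-up brings it to -38 dBFS.
Stage 3: -38 dBFS ≤ -23 dBFS, so stage 3 doesn't engage; output -38 dBFS.

-38 dBFS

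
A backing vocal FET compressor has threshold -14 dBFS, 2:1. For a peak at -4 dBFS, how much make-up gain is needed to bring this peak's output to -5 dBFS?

Overshoot 10 dB → 10/2 = 5 dB after compression, so the compressed level is -14 + 5 = -9 dBFS.
Make-up = target − compressed = -5 − (-9) = 4 dB.

4 dB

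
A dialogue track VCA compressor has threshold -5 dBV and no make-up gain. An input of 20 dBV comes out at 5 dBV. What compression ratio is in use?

2.5:1

Input overshoot = 20 − (-5) = 25 dB; output overshoot = 5 − (-5) = 10 dB.
Ratio = 25 / 10 = 2.5.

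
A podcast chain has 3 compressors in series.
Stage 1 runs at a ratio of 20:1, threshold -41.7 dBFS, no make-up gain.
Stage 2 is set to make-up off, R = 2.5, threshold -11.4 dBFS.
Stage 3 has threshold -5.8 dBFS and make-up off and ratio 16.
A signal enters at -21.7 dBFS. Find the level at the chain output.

-40.7 dBFS

Stage 1: -21.7 dBFS is 20 dB over -41.7 dBFS; at 20:1 that becomes 1 dB over, giving -40.7 dBFS.
Stage 2: -40.7 dBFS ≤ -11.4 dBFS, so stage 2 doesn't engage; output -40.7 dBFS.
Stage 3: below threshold (-40.7 ≤ -5.8); passes unchanged; output -40.7 dBFS.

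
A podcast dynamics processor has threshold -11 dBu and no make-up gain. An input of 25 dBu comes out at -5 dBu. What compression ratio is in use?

Input overshoot = 25 − (-11) = 36 dB; output overshoot = -5 − (-11) = 6 dB.
Ratio = 36 / 6 = 6.

6:1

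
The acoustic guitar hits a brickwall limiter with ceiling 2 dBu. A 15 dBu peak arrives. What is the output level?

The limiter clamps the peak to its 2 dBu ceiling.

2 dBu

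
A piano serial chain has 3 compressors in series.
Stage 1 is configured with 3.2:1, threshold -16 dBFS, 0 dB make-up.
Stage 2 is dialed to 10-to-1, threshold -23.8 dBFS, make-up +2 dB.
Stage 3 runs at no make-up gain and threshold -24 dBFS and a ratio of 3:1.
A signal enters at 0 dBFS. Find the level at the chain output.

-22.84 dBFS

Stage 1: 0 dBFS is 16 dB over -16 dBFS; at 3.2:1 that becomes 5 dB over, giving -11 dBFS.
Stage 2: overshoot 12.8 dB → 12.8/10 = 1.28 dB → -22.52 dBFS; +2 dB make-up → -20.52 dBFS.
Stage 3: 3.48 dB above -24 dBFS, reduced 3:1 to 1.16 dB above → -22.84 dBFS.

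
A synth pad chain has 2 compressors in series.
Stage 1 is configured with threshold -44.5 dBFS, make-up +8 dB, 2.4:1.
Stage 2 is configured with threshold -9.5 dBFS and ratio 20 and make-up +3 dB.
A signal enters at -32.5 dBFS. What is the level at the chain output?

-28.5 dBFS

Stage 1: overshoot 12 dB → 12/2.4 = 5 dB → -39.5 dBFS; +8 dB make-up → -31.5 dBFS.
Stage 2: -31.5 dBFS is at or below the -9.5 dBFS threshold — no compression; make-up brings it to -28.5 dBFS.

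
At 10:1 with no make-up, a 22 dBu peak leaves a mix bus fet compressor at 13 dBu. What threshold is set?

Gain reduction = 22 − 13 = 9 dB; output overshoot = GR / (R − 1) = 9 / 9 = 1 dB.
Threshold = output − output overshoot = 13 − 1 = 12 dBu.

12 dBu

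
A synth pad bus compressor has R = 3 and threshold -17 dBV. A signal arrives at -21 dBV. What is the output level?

-21 dBV

-21 dBV is 4 dB below the -17 dBV threshold, so no gain reduction is applied.
Output = input = -21 dBV.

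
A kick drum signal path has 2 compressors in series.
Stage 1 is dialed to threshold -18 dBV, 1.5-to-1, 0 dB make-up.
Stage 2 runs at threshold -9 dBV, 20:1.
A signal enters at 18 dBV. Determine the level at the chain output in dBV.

-8.25 dBV

Stage 1: 18 dBV is 36 dB over -18 dBV; at 1.5:1 that becomes 24 dB over, giving 6 dBV.
Stage 2: 15 dB above -9 dBV, reduced 20:1 to 0.75 dB above → -8.25 dBV.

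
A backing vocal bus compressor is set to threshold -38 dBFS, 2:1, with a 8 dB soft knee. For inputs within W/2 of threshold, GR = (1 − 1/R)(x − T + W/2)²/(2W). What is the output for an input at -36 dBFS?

x − T + W/2 = -36 − (-38) + 4 = 6.
GR = (1 − 1/2) × 6² / 16 = 0.5 × 36 / 16 = 1.125 dB.
Output = -36 − 1.125 = -37.125 dBFS.

-37.125 dBFS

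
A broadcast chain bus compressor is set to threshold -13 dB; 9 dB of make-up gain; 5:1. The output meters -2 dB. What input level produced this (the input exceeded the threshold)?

-3 dB

Stripping the +9 dB make-up gives -11 dB at the gain stage.
The compressed level sits -11 − (-13) = 2 dB over threshold.
Undo the ratio: input overshoot = 2 × 5 = 10 dB, giving input = -3 dB.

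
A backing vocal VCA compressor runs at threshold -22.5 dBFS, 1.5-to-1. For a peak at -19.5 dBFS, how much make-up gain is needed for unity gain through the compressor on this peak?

1 dB

Without make-up, output = threshold + overshoot/1.5 = -22.5 + 2 = -20.5 dBFS.
Gap to target: 1 dB.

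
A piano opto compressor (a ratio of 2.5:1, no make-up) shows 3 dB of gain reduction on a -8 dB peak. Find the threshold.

-13 dB

Gain reduction = -8 − (-11) = 3 dB; output overshoot = GR / (R − 1) = 3 / 1.5 = 2 dB.
Threshold = output − output overshoot = -11 − 2 = -13 dB.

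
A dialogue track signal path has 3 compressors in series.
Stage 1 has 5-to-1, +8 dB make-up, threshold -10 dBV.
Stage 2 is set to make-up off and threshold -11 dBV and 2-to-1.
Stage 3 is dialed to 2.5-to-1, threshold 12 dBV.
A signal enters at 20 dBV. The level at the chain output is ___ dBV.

Stage 1: overshoot 30 dB → 30/5 = 6 dB → -4 dBV; +8 dB make-up → 4 dBV.
Stage 2: overshoot 15 dB → 15/2 = 7.5 dB → -3.5 dBV.
Stage 3: below threshold (-3.5 ≤ 12); passes unchanged; output -3.5 dBV.

-3.5 dBV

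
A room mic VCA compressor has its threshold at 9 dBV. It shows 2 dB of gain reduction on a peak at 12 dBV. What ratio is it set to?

Input overshoot = 12 − 9 = 3 dB.
Output overshoot = 3 − 2 = 1 dB.
Ratio = input overshoot / output overshoot = 3 / 1 = 3.

3:1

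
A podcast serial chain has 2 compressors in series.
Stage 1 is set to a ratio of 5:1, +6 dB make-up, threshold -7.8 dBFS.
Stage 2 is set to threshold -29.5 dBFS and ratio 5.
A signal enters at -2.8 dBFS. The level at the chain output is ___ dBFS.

-23.76 dBFS

Stage 1: -2.8 dBFS is 5 dB over -7.8 dBFS; at 5:1 that becomes 1 dB over, giving -6.8 dBFS; +6 dB make-up → -0.8 dBFS.
Stage 2: overshoot 28.7 dB → 28.7/5 = 5.74 dB → -23.76 dBFS.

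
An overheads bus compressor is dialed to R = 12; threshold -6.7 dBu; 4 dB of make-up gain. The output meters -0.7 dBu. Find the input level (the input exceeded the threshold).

17.3 dBu

Stripping the +4 dB make-up gives -4.7 dBu at the gain stage.
The compressed level sits -4.7 − (-6.7) = 2 dB over threshold.
Before 12:1 compression the overshoot was 2 × 12 = 24 dB, so input = -6.7 + 24 = 17.3 dBu.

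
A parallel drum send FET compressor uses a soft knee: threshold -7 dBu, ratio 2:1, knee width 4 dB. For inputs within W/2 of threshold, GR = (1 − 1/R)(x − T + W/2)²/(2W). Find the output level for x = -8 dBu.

x − T + W/2 = -8 − (-7) + 2 = 1.
GR = (1 − 1/2) × 1² / 8 = 0.5 × 1 / 8 = 0.0625 dB.
Output = -8 − 0.0625 = -8.0625 dBu.

-8.0625 dBu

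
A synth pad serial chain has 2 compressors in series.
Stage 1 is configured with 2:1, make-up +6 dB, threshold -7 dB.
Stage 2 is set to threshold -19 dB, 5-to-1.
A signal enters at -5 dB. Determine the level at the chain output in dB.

-15.2 dB

Stage 1: -5 dB is 2 dB over -7 dB; at 2:1 that becomes 1 dB over, giving -6 dB; +6 dB make-up → 0 dB.
Stage 2: 0 dB is 19 dB over -19 dB; at 5:1 that becomes 3.8 dB over, giving -15.2 dB.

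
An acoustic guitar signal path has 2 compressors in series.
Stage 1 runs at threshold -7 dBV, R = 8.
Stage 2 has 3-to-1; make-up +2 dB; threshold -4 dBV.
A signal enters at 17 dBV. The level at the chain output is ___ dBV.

Stage 1: 17 dBV is 24 dB over -7 dBV; at 8:1 that becomes 3 dB over, giving -4 dBV.
Stage 2: below threshold (-4 ≤ -4); passes unchanged; make-up brings it to -2 dBV.

-2 dBV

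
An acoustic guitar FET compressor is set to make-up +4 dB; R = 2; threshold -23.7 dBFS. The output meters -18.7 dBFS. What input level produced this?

-21.7 dBFS

Before make-up, the level was -18.7 − 4 = -22.7 dBFS.
The compressed level sits -22.7 − (-23.7) = 1 dB over threshold.
Undo the ratio: input overshoot = 1 × 2 = 2 dB, giving input = -21.7 dBFS.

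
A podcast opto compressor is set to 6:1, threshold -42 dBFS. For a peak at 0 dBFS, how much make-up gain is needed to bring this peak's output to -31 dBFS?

The peak compresses to -42 + 42/6 = -35 dBFS.
To reach -31 dBFS requires -31 − (-35) = 4 dB of make-up.

4 dB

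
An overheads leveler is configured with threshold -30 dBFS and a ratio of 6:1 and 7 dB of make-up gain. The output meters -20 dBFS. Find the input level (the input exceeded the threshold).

-12 dBFS

Remove make-up: -20 − 7 = -27 dBFS.
Post-compression overshoot = -27 − (-30) = 3 dB.
Input overshoot = R × output overshoot = 18 dB → input = -30 + 18 = -12 dBFS.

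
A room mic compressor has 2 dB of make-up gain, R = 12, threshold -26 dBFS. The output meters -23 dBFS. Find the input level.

Stripping the +2 dB make-up gives -25 dBFS at the gain stage.
The compressed level sits -25 − (-26) = 1 dB over threshold.
Before 12:1 compression the overshoot was 1 × 12 = 12 dB, so input = -26 + 12 = -14 dBFS.

-14 dBFS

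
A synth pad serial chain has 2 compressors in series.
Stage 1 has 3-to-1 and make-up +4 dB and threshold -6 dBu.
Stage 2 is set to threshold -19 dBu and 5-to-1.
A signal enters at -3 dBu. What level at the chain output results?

-15.4 dBu

Stage 1: 3 dB above -6 dBu, reduced 3:1 to 1 dB above → -5 dBu; +4 dB make-up → -1 dBu.
Stage 2: -1 dBu is 18 dB over -19 dBu; at 5:1 that becomes 3.6 dB over, giving -15.4 dBu.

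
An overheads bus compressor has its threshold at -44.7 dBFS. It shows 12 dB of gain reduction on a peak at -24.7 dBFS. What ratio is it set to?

Input overshoot = -24.7 − (-44.7) = 20 dB.
Output overshoot = 20 − 12 = 8 dB.
Ratio = input overshoot / output overshoot = 20 / 8 = 2.5.

2.5:1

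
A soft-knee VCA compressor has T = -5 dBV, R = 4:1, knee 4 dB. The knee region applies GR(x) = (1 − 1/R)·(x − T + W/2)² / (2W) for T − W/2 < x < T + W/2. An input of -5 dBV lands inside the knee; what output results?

-5.375 dBV

x − T + W/2 = -5 − (-5) + 2 = 2.
GR = (1 − 1/4) × 2² / 8 = 0.75 × 4 / 8 = 0.375 dB.
Output = -5 − 0.375 = -5.375 dBV.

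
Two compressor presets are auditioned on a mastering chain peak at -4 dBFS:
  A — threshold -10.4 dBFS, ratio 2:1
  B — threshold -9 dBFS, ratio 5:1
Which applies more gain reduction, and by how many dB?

A: overshoot 6.4 dB → output overshoot 3.2 dB → GR 3.2 dB.
B: overshoot 5 dB → output overshoot 1 dB → GR 4 dB.
Difference: 0.8 dB in favour of B.

B, by 0.8 dB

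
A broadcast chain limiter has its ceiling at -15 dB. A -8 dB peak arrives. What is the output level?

A brickwall limiter is an ∞:1 compressor: any input above the ceiling is clamped to -15 dB.

-15 dB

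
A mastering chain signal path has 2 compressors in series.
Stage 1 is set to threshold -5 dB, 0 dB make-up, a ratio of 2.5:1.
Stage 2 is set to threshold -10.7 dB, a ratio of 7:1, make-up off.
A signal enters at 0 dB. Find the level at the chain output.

-9.6 dB

Stage 1: 0 dB is 5 dB over -5 dB; at 2.5:1 that becomes 2 dB over, giving -3 dB.
Stage 2: overshoot 7.7 dB → 7.7/7 = 1.1 dB → -9.6 dB.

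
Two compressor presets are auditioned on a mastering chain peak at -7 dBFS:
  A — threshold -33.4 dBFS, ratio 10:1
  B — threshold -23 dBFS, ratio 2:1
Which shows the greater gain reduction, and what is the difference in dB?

A, by 15.76 dB

A: overshoot 26.4 dB → output overshoot 2.64 dB → GR 23.76 dB.
B: overshoot 16 dB → output overshoot 8 dB → GR 8 dB.
A applies 15.76 dB more gain reduction.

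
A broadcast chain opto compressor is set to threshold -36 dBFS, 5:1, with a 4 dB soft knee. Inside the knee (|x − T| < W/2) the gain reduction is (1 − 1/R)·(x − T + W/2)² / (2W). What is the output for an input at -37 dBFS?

x − T + W/2 = -37 − (-36) + 2 = 1.
GR = (1 − 1/5) × 1² / 8 = 0.8 × 1 / 8 = 0.1 dB.
Output = -37 − 0.1 = -37.1 dBFS.

-37.1 dBFS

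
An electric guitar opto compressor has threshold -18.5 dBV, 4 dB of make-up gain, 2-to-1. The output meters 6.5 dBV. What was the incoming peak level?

23.5 dBV

Stripping the +4 dB make-up gives 2.5 dBV at the gain stage.
The compressed level sits 2.5 − (-18.5) = 21 dB over threshold.
Before 2:1 compression the overshoot was 21 × 2 = 42 dB, so input = -18.5 + 42 = 23.5 dBV.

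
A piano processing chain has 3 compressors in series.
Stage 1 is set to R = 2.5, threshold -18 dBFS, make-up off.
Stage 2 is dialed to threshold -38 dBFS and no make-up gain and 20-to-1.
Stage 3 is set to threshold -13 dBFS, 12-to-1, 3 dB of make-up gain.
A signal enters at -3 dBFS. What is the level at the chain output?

Stage 1: -3 dBFS is 15 dB over -18 dBFS; at 2.5:1 that becomes 6 dB over, giving -12 dBFS.
Stage 2: 26 dB above -38 dBFS, reduced 20:1 to 1.3 dB above → -36.7 dBFS.
Stage 3: below threshold (-36.7 ≤ -13); passes unchanged; make-up brings it to -33.7 dBFS.

-33.7 dBFS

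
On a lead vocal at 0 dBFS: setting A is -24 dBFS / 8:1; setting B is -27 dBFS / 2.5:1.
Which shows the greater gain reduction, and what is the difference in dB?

A: GR = 24 − 24/8 = 21 dB.
B: GR = 27 − 27/2.5 = 16.2 dB.
Difference: 4.8 dB in favour of A.

A, by 4.8 dB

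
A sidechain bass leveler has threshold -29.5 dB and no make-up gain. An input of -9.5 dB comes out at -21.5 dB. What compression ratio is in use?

Input overshoot = -9.5 − (-29.5) = 20 dB; output overshoot = -21.5 − (-29.5) = 8 dB.
Ratio = 20 / 8 = 2.5.

2.5:1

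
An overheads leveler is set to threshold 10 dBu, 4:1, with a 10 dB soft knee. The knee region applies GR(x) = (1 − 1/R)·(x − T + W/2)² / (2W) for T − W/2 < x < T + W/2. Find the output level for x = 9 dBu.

x − T + W/2 = 9 − 10 + 5 = 4.
GR = (1 − 1/4) × 4² / 20 = 0.75 × 16 / 20 = 0.6 dB.
Output = 9 − 0.6 = 8.4 dBu.

8.4 dBu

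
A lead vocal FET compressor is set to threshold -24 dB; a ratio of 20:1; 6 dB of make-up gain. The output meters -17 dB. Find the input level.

Stripping the +6 dB make-up gives -23 dB at the gain stage.
That's 1 dB above the -24 dB threshold.
Input overshoot = R × output overshoot = 20 dB → input = -24 + 20 = -4 dB.

-4 dB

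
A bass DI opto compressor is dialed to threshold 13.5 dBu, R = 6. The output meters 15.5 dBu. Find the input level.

25.5 dBu

The compressed level sits 15.5 − 13.5 = 2 dB over threshold.
Before 6:1 compression the overshoot was 2 × 6 = 12 dB, so input = 13.5 + 12 = 25.5 dBu.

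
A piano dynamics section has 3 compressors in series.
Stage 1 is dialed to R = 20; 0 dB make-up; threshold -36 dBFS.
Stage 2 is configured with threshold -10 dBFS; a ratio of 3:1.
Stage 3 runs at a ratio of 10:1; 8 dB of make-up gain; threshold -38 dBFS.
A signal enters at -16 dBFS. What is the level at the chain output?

-29.7 dBFS

Stage 1: overshoot 20 dB → 20/20 = 1 dB → -35 dBFS.
Stage 2: -35 dBFS ≤ -10 dBFS, so stage 2 doesn't engage; output -35 dBFS.
Stage 3: overshoot 3 dB → 3/10 = 0.3 dB → -37.7 dBFS; +8 dB make-up → -29.7 dBFS.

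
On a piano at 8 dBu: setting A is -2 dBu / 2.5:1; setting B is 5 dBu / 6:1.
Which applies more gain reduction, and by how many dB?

A, by 3.5 dB

A: overshoot 10 dB → output overshoot 4 dB → GR 6 dB.
B: overshoot 3 dB → output overshoot 0.5 dB → GR 2.5 dB.
A reduces 3.5 dB more.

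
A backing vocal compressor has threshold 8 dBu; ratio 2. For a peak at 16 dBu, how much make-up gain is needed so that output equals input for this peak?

Without make-up, output = threshold + overshoot/2 = 8 + 4 = 12 dBu.
Gap to target: 4 dB.

4 dB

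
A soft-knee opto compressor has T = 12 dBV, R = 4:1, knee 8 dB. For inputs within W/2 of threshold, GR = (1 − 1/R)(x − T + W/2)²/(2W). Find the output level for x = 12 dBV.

x − T + W/2 = 12 − 12 + 4 = 4.
GR = (1 − 1/4) × 4² / 16 = 0.75 × 16 / 16 = 0.75 dB.
Output = 12 − 0.75 = 11.25 dBV.

11.25 dBV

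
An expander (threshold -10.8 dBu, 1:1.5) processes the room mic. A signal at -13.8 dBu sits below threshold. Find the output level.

-15.3 dBu

Undershoot = (-10.8) − (-13.8) = 3 dB.
At 1:1.5, that expands to 4.5 dB under threshold.
Output = -10.8 − 4.5 = -15.3 dBu.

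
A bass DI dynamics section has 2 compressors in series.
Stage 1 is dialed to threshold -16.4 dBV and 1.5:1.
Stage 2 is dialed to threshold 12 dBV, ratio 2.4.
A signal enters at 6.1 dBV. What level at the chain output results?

-1.4 dBV

Stage 1: 6.1 dBV is 22.5 dB over -16.4 dBV; at 1.5:1 that becomes 15 dB over, giving -1.4 dBV.
Stage 2: -1.4 dBV is at or below the 12 dBV threshold — no compression; output -1.4 dBV.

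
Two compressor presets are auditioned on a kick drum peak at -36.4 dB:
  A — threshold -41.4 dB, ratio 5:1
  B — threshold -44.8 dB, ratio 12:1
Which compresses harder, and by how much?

A: GR = 5 − 5/5 = 4 dB.
B: GR = 8.4 − 8.4/12 = 7.7 dB.
B applies 3.7 dB more gain reduction.

B, by 3.7 dB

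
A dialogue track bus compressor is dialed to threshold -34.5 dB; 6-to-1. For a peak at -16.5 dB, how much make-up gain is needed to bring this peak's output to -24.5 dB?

7 dB

The peak compresses to -34.5 + 18/6 = -31.5 dB.
To reach -24.5 dB requires -24.5 − (-31.5) = 7 dB of make-up.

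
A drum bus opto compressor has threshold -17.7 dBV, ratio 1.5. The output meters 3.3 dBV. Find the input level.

That's 21 dB above the -17.7 dBV threshold.
Undo the ratio: input overshoot = 21 × 1.5 = 31.5 dB, giving input = 13.8 dBV.

13.8 dBV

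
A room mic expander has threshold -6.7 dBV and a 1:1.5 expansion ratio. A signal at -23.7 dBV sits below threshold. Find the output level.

-32.2 dBV

Below threshold, a 1:1.5 expander applies gain = (1.5−1)×(T − x) of attenuation.
(1.5−1) × 17 = 8.5 dB, so output = -23.7 − 8.5 = -32.2 dBV.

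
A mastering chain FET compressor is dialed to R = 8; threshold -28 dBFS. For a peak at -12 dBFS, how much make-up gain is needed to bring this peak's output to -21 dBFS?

5 dB

Without make-up, output = threshold + overshoot/8 = -28 + 2 = -26 dBFS.
Gap to target: 5 dB.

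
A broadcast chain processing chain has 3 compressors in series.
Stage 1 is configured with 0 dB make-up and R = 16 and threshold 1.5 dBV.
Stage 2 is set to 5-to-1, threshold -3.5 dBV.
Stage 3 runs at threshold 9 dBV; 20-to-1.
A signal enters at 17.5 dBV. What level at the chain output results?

-2.3 dBV

Stage 1: 16 dB above 1.5 dBV, reduced 16:1 to 1 dB above → 2.5 dBV.
Stage 2: overshoot 6 dB → 6/5 = 1.2 dB → -2.3 dBV.
Stage 3: -2.3 dBV ≤ 9 dBV, so stage 3 doesn't engage; output -2.3 dBV.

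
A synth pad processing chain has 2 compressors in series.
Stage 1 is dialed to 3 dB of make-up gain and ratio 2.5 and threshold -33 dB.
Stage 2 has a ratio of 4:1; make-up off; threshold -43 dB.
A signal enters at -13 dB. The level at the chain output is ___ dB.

Stage 1: 20 dB above -33 dB, reduced 2.5:1 to 8 dB above → -25 dB; +3 dB make-up → -22 dB.
Stage 2: overshoot 21 dB → 21/4 = 5.25 dB → -37.75 dB.

-37.75 dB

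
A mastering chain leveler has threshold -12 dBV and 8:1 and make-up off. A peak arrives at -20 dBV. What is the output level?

-20 dBV is 8 dB below the -12 dBV threshold, so no gain reduction is applied.
Output = input = -20 dBV.

-20 dBV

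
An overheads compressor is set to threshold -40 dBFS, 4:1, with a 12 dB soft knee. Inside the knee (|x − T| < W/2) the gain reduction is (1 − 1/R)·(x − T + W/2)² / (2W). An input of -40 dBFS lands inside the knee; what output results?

x − T + W/2 = -40 − (-40) + 6 = 6.
GR = (1 − 1/4) × 6² / 24 = 0.75 × 36 / 24 = 1.125 dB.
Output = -40 − 1.125 = -41.125 dBFS.

-41.125 dBFS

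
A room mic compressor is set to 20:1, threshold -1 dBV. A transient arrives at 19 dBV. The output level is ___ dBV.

Overshoot: 19 − (-1) = 20 dB.
20:1 compression reduces that to 20/20 = 1 dB over.
That puts the output at 0 dBV.

0 dBV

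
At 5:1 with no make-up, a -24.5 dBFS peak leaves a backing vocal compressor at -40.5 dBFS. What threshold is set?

Gain reduction = -24.5 − (-40.5) = 16 dB; output overshoot = GR / (R − 1) = 16 / 4 = 4 dB.
Threshold = output − output overshoot = -40.5 − 4 = -44.5 dBFS.

-44.5 dBFS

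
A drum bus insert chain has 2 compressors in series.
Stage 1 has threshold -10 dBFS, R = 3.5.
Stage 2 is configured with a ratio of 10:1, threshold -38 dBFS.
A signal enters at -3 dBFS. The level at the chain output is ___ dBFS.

-35 dBFS

Stage 1: overshoot 7 dB → 7/3.5 = 2 dB → -8 dBFS.
Stage 2: overshoot 30 dB → 30/10 = 3 dB → -35 dBFS.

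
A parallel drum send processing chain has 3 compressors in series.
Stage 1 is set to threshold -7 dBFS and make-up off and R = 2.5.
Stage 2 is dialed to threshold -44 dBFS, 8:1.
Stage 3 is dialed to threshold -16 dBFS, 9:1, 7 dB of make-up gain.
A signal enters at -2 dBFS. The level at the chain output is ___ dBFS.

Stage 1: overshoot 5 dB → 5/2.5 = 2 dB → -5 dBFS.
Stage 2: -5 dBFS is 39 dB over -44 dBFS; at 8:1 that becomes 4.875 dB over, giving -39.125 dBFS.
Stage 3: -39.125 dBFS is at or below the -16 dBFS threshold — no compression; make-up brings it to -32.125 dBFS.

-32.125 dBFS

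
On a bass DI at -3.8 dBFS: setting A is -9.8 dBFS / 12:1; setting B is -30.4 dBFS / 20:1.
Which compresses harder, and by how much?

B, by 19.77 dB

A: 6 dB over, compressed to 0.5 dB over, so 5.5 dB of GR.
B: 26.6 dB over, compressed to 1.33 dB over, so 25.27 dB of GR.
B reduces 19.77 dB more.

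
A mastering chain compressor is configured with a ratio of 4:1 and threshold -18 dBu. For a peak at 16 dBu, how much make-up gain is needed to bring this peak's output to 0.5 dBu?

Without make-up, output = threshold + overshoot/4 = -18 + 8.5 = -9.5 dBu.
Gap to target: 10 dB.

10 dB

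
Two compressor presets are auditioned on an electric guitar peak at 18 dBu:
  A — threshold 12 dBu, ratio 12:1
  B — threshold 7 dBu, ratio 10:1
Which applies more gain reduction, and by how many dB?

A: GR = 6 − 6/12 = 5.5 dB.
B: GR = 11 − 11/10 = 9.9 dB.
B applies 4.4 dB more gain reduction.

B, by 4.4 dB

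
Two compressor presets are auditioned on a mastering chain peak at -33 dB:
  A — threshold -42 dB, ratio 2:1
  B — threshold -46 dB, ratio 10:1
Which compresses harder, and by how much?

A: overshoot 9 dB → output overshoot 4.5 dB → GR 4.5 dB.
B: overshoot 13 dB → output overshoot 1.3 dB → GR 11.7 dB.
B reduces 7.2 dB more.

B, by 7.2 dB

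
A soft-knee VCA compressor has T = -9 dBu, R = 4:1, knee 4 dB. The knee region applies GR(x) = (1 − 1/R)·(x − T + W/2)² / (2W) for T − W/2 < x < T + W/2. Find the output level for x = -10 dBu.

x − T + W/2 = -10 − (-9) + 2 = 1.
GR = (1 − 1/4) × 1² / 8 = 0.75 × 1 / 8 = 0.09375 dB.
Output = -10 − 0.09375 = -10.09375 dBu.

-10.09375 dBu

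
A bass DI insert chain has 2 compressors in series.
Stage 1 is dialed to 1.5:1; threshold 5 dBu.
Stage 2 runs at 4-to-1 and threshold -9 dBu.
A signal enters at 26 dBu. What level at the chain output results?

Stage 1: overshoot 21 dB → 21/1.5 = 14 dB → 19 dBu.
Stage 2: 19 dBu is 28 dB over -9 dBu; at 4:1 that becomes 7 dB over, giving -2 dBu.

-2 dBu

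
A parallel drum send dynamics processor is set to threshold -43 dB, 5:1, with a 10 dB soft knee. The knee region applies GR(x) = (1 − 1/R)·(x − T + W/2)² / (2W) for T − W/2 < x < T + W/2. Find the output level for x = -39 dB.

x − T + W/2 = -39 − (-43) + 5 = 9.
GR = (1 − 1/5) × 9² / 20 = 0.8 × 81 / 20 = 3.24 dB.
Output = -39 − 3.24 = -42.24 dB.

-42.24 dB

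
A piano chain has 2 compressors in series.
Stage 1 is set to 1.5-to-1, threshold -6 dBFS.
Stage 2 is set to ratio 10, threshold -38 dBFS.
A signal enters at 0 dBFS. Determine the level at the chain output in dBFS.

Stage 1: 6 dB above -6 dBFS, reduced 1.5:1 to 4 dB above → -2 dBFS.
Stage 2: overshoot 36 dB → 36/10 = 3.6 dB → -34.4 dBFS.

-34.4 dBFS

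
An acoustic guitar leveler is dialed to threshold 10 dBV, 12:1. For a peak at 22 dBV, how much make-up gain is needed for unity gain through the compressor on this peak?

Without make-up, output = threshold + overshoot/12 = 10 + 1 = 11 dBV.
Gap to target: 11 dB.

11 dB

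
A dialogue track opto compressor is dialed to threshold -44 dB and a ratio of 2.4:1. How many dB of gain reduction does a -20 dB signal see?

14 dB

Overshoot = -20 − (-44) = 24 dB.
At 2.4:1, output sits 24/2.4 = 10 dB above threshold.
So the signal is attenuated by 24 − 10 = 14 dB.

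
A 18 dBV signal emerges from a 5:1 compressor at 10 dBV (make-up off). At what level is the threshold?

8 dBV

Input is 10 dB above T (since output overshoot × R = input overshoot: (10 − T)·5 = 18 − T gives T = 8 dBV).
Check: 8 + (18 − 8)/5 = 8 + 2 = 10 dBV. ✓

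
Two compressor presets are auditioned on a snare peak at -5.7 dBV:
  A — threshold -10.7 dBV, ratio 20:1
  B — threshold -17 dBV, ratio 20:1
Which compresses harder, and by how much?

A: overshoot 5 dB → output overshoot 0.25 dB → GR 4.75 dB.
B: overshoot 11.3 dB → output overshoot 0.565 dB → GR 10.735 dB.
B reduces 5.985 dB more.

B, by 5.985 dB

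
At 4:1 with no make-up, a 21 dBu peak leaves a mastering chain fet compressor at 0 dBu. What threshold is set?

-7 dBu

Gain reduction = 21 − 0 = 21 dB; output overshoot = GR / (R − 1) = 21 / 3 = 7 dB.
Threshold = output − output overshoot = 0 − 7 = -7 dBu.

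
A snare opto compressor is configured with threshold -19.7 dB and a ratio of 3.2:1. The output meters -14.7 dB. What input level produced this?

-3.7 dB

The compressed level sits -14.7 − (-19.7) = 5 dB over threshold.
Input overshoot = R × output overshoot = 16 dB → input = -19.7 + 16 = -3.7 dB.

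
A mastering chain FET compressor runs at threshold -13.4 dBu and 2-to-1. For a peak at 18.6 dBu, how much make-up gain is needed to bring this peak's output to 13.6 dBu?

Without make-up, output = threshold + overshoot/2 = -13.4 + 16 = 2.6 dBu.
Gap to target: 11 dB.

11 dB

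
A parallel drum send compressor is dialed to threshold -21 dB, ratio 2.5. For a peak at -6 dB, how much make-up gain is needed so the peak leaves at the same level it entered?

Overshoot 15 dB → 15/2.5 = 6 dB after compression, so the compressed level is -21 + 6 = -15 dB.
Make-up = target − compressed = -6 − (-15) = 9 dB.

9 dB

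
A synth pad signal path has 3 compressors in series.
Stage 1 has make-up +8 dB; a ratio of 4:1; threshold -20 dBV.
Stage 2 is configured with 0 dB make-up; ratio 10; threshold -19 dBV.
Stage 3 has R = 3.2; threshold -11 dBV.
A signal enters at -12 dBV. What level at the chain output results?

-18.1 dBV

Stage 1: overshoot 8 dB → 8/4 = 2 dB → -18 dBV; +8 dB make-up → -10 dBV.
Stage 2: overshoot 9 dB → 9/10 = 0.9 dB → -18.1 dBV.
Stage 3: -18.1 dBV ≤ -11 dBV, so stage 3 doesn't engage; output -18.1 dBV.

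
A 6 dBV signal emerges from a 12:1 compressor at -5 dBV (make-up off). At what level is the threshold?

Let T be the threshold. Output overshoot = (input overshoot)/R, so -5 − T = (6 − T)/12.
12·(-5 − T) = 6 − T → 11·T = -60 − 6 = -66.
T = -66/11 = -6 dBV.

-6 dBV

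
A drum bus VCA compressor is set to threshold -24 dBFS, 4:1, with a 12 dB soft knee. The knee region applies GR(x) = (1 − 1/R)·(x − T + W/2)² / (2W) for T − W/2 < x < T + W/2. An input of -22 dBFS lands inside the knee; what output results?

-24 dBFS

x − T + W/2 = -22 − (-24) + 6 = 8.
GR = (1 − 1/4) × 8² / 24 = 0.75 × 64 / 24 = 2 dB.
Output = -22 − 2 = -24 dBFS.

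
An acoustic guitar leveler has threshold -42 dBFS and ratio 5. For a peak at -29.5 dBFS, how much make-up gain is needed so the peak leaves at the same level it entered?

Overshoot 12.5 dB → 12.5/5 = 2.5 dB after compression, so the compressed level is -42 + 2.5 = -39.5 dBFS.
Make-up = target − compressed = -29.5 − (-39.5) = 10 dB.

10 dB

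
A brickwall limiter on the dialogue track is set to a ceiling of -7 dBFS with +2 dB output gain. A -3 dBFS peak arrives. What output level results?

A brickwall limiter is an ∞:1 compressor: any input above the ceiling is clamped to -7 dBFS.
Output gain then adds 2 dB: -7 + 2 = -5 dBFS.

-5 dBFS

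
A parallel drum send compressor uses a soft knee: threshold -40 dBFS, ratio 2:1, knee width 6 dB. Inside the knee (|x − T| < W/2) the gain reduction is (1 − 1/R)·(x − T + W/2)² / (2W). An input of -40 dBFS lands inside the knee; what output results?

x − T + W/2 = -40 − (-40) + 3 = 3.
GR = (1 − 1/2) × 3² / 12 = 0.5 × 9 / 12 = 0.375 dB.
Output = -40 − 0.375 = -40.375 dBFS.

-40.375 dBFS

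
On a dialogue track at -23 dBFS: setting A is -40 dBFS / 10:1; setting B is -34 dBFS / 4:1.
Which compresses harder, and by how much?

A: GR = 17 − 17/10 = 15.3 dB.
B: GR = 11 − 11/4 = 8.25 dB.
A reduces 7.05 dB more.

A, by 7.05 dB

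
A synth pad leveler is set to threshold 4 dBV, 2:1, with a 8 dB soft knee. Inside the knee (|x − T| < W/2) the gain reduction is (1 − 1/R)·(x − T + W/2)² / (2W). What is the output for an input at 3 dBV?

x − T + W/2 = 3 − 4 + 4 = 3.
GR = (1 − 1/2) × 3² / 16 = 0.5 × 9 / 16 = 0.28125 dB.
Output = 3 − 0.28125 = 2.71875 dBV.

2.71875 dBV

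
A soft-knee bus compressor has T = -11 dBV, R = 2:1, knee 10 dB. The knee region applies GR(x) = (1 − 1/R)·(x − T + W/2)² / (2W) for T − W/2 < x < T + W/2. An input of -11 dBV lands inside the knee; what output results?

x − T + W/2 = -11 − (-11) + 5 = 5.
GR = (1 − 1/2) × 5² / 20 = 0.5 × 25 / 20 = 0.625 dB.
Output = -11 − 0.625 = -11.625 dBV.

-11.625 dBV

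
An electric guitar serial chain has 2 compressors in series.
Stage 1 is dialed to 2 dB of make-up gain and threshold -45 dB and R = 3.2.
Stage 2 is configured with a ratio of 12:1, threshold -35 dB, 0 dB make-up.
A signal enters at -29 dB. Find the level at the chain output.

Stage 1: 16 dB above -45 dB, reduced 3.2:1 to 5 dB above → -40 dB; +2 dB make-up → -38 dB.
Stage 2: below threshold (-38 ≤ -35); passes unchanged; output -38 dB.

-38 dB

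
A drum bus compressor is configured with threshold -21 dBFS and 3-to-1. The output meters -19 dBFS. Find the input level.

-15 dBFS

That's 2 dB above the -21 dBFS threshold.
Before 3:1 compression the overshoot was 2 × 3 = 6 dB, so input = -21 + 6 = -15 dBFS.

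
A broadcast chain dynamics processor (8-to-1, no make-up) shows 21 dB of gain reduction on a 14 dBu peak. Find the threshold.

Input is 24 dB above T (since output overshoot × R = input overshoot: (-7 − T)·8 = 14 − T gives T = -10 dBu).
Check: -10 + (14 − (-10))/8 = -10 + 3 = -7 dBu. ✓

-10 dBu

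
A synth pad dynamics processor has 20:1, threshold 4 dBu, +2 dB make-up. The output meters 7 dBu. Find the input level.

Stripping the +2 dB make-up gives 5 dBu at the gain stage.
The compressed level sits 5 − 4 = 1 dB over threshold.
Undo the ratio: input overshoot = 1 × 20 = 20 dB, giving input = 24 dBu.

24 dBu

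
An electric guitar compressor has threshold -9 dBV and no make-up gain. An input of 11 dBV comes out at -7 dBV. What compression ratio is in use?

Input overshoot = 11 − (-9) = 20 dB; output overshoot = -7 − (-9) = 2 dB.
Ratio = 20 / 2 = 10.

10:1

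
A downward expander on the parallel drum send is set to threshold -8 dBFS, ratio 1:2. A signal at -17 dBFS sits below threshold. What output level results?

-26 dBFS

The input is 9 dB below the -8 dBFS threshold.
A 1:2 expander multiplies undershoot by 2: 9 × 2 = 18 dB below threshold.
Output = -8 − 18 = -26 dBFS.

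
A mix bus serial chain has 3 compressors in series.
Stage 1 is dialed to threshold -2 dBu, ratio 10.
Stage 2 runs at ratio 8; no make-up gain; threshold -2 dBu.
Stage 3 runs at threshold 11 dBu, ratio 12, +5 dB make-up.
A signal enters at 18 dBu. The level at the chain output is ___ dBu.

3.25 dBu

Stage 1: 18 dBu is 20 dB over -2 dBu; at 10:1 that becomes 2 dB over, giving 0 dBu.
Stage 2: 2 dB above -2 dBu, reduced 8:1 to 0.25 dB above → -1.75 dBu.
Stage 3: -1.75 dBu is at or below the 11 dBu threshold — no compression; make-up brings it to 3.25 dBu.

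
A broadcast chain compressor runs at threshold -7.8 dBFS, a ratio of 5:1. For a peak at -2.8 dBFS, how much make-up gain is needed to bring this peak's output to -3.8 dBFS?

Without make-up, output = threshold + overshoot/5 = -7.8 + 1 = -6.8 dBFS.
Gap to target: 3 dB.

3 dB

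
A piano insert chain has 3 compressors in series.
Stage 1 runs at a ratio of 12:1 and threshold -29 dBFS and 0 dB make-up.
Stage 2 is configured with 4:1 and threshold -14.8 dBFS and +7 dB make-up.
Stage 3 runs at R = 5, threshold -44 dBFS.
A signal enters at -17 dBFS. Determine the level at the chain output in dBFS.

-39.4 dBFS

Stage 1: -17 dBFS is 12 dB over -29 dBFS; at 12:1 that becomes 1 dB over, giving -28 dBFS.
Stage 2: below threshold (-28 ≤ -14.8); passes unchanged; make-up brings it to -21 dBFS.
Stage 3: overshoot 23 dB → 23/5 = 4.6 dB → -39.4 dBFS.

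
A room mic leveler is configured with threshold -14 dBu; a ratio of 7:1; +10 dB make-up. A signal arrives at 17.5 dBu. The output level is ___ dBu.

0.5 dBu

17.5 dBu sits 31.5 dB over threshold.
7:1 compression reduces that to 31.5/7 = 4.5 dB over.
That puts the output at -9.5 dBu; make-up adds 10 dB, giving 0.5 dBu.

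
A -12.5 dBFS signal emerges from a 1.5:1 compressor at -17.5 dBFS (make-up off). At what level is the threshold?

-27.5 dBFS

Let T be the threshold. Output overshoot = (input overshoot)/R, so -17.5 − T = (-12.5 − T)/1.5.
1.5·(-17.5 − T) = -12.5 − T → 0.5·T = -26.25 − (-12.5) = -13.75.
T = -13.75/0.5 = -27.5 dBFS.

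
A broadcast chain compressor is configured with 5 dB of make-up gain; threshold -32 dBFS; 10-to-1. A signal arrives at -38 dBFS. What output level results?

-33 dBFS

-38 dBFS is 6 dB below the -32 dBFS threshold, so no gain reduction is applied.
Make-up gain adds 5 dB: -38 + 5 = -33 dBFS.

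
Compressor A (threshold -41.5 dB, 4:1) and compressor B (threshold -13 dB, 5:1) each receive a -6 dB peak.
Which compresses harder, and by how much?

A: 35.5 dB over, compressed to 8.875 dB over, so 26.625 dB of GR.
B: 7 dB over, compressed to 1.4 dB over, so 5.6 dB of GR.
A applies 21.025 dB more gain reduction.

A, by 21.025 dB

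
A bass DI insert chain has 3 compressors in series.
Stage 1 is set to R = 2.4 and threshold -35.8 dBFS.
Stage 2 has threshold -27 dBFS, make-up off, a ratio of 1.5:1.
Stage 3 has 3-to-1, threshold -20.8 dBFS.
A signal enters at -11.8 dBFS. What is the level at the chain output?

Stage 1: -11.8 dBFS is 24 dB over -35.8 dBFS; at 2.4:1 that becomes 10 dB over, giving -25.8 dBFS.
Stage 2: -25.8 dBFS is 1.2 dB over -27 dBFS; at 1.5:1 that becomes 0.8 dB over, giving -26.2 dBFS.
Stage 3: -26.2 dBFS ≤ -20.8 dBFS, so stage 3 doesn't engage; output -26.2 dBFS.

-26.2 dBFS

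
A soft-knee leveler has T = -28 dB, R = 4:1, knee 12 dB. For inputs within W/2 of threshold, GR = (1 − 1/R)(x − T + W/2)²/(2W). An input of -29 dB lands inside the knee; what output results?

x − T + W/2 = -29 − (-28) + 6 = 5.
GR = (1 − 1/4) × 5² / 24 = 0.75 × 25 / 24 = 0.78125 dB.
Output = -29 − 0.78125 = -29.78125 dB.

-29.78125 dB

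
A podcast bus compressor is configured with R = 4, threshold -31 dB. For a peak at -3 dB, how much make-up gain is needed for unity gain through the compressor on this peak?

Without make-up, output = threshold + overshoot/4 = -31 + 7 = -24 dB.
Gap to target: 21 dB.

21 dB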